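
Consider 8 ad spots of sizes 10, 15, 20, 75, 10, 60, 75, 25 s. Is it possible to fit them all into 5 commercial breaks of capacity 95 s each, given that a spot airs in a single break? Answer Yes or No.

A valid assignment using 4 commercial breaks:
  break 1: 75 + 20 = 95
  break 2: 75 + 15 = 90
  break 3: 60 + 25 + 10 = 95
  break 4: 10 = 10
That uses only 4 ≤ 5, so 5 commercial breaks are enough.

Yes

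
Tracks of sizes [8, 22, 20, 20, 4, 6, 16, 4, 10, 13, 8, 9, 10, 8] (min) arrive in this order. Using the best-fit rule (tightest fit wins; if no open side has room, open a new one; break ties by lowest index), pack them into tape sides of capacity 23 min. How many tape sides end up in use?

  8 → side 1 (new)  [load 8/23]
  22 → side 2 (new)  [load 22/23]
  20 → side 3 (new)  [load 20/23]
  20 → side 4 (new)  [load 20/23]
  4 → side 1  [load 12/23]
  6 → side 1  [load 18/23]
  16 → side 5 (new)  [load 16/23]
  4 → side 1  [load 22/23]
  10 → side 6 (new)  [load 10/23]
  13 → side 6  [load 23/23]
  8 → side 7 (new)  [load 8/23]
  9 → side 7  [load 17/23]
  10 → side 8 (new)  [load 10/23]
  8 → side 8  [load 18/23]
8 tape sides opened.

8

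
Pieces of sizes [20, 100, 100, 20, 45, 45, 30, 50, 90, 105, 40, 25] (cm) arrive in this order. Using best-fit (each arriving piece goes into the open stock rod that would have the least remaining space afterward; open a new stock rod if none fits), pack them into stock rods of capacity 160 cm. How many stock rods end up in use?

5

  20 → stock rod 1 (new)  [load 20/160]
  100 → stock rod 1  [load 120/160]
  100 → stock rod 2 (new)  [load 100/160]
  20 → stock rod 1  [load 140/160]
  45 → stock rod 2  [load 145/160]
  45 → stock rod 3 (new)  [load 45/160]
  30 → stock rod 3  [load 75/160]
  50 → stock rod 3  [load 125/160]
  90 → stock rod 4 (new)  [load 90/160]
  105 → stock rod 5 (new)  [load 105/160]
  40 → stock rod 5  [load 145/160]
  25 → stock rod 3  [load 150/160]
5 stock rods opened.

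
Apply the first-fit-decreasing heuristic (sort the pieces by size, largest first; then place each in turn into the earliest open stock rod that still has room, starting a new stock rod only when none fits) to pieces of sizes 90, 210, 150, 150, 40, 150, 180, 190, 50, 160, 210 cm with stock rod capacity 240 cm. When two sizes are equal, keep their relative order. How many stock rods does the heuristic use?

Sorted descending: 210, 210, 190, 180, 160, 150, 150, 150, 90, 50, 40.
  210 → stock rod 1 (new)  [load 210/240]
  210 → stock rod 2 (new)  [load 210/240]
  190 → stock rod 3 (new)  [load 190/240]
  180 → stock rod 4 (new)  [load 180/240]
  160 → stock rod 5 (new)  [load 160/240]
  150 → stock rod 6 (new)  [load 150/240]
  150 → stock rod 7 (new)  [load 150/240]
  150 → stock rod 8 (new)  [load 150/240]
  90 → stock rod 6  [load 240/240]
  50 → stock rod 3  [load 240/240]
  40 → stock rod 4  [load 220/240]
8 stock rods opened.

8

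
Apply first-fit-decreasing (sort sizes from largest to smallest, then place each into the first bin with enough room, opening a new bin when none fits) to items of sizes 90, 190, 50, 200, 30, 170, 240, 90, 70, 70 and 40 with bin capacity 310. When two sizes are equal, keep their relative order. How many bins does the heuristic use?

5

Sorted descending: 240, 200, 190, 170, 90, 90, 70, 70, 50, 40, 30.
  240 → bin 1 (new)  [load 240/310]
  200 → bin 2 (new)  [load 200/310]
  190 → bin 3 (new)  [load 190/310]
  170 → bin 4 (new)  [load 170/310]
  90 → bin 2  [load 290/310]
  90 → bin 3  [load 280/310]
  70 → bin 1  [load 310/310]
  70 → bin 4  [load 240/310]
  50 → bin 4  [load 290/310]
  40 → bin 5 (new)  [load 40/310]
  30 → bin 3  [load 310/310]
5 bins opened.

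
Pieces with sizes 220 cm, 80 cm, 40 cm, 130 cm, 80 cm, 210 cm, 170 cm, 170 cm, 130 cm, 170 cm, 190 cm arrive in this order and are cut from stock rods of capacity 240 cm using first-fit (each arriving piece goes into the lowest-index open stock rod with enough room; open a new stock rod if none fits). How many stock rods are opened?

  220 → stock rod 1 (new)  [load 220/240]
  80 → stock rod 2 (new)  [load 80/240]
  40 → stock rod 2  [load 120/240]
  130 → stock rod 3 (new)  [load 130/240]
  80 → stock rod 2  [load 200/240]
  210 → stock rod 4 (new)  [load 210/240]
  170 → stock rod 5 (new)  [load 170/240]
  170 → stock rod 6 (new)  [load 170/240]
  130 → stock rod 7 (new)  [load 130/240]
  170 → stock rod 8 (new)  [load 170/240]
  190 → stock rod 9 (new)  [load 190/240]
9 stock rods opened.

9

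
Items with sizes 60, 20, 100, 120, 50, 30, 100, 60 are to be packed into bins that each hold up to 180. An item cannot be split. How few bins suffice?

Total = 120 + 100 + 100 + 60 + 60 + 50 + 30 + 20 = 540.
Lower bound: ⌈540/180⌉ = 3 bins.
A packing using 3 bins:
  bin 1: 120 + 60 = 180
  bin 2: 100 + 60 + 20 = 180
  bin 3: 100 + 50 + 30 = 180
This matches the lower bound, so 3 is optimal.

3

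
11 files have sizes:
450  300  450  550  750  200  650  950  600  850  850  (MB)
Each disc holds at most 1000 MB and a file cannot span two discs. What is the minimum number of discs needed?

8

Total = 950 + 850 + 850 + 750 + 650 + 600 + 550 + 450 + 450 + 300 + 200 = 6600 MB.
Lower bound: ⌈6600/1000⌉ = 7 discs.
A packing using 8 discs:
  disc 1: 950 = 950
  disc 2: 850 = 850
  disc 3: 850 = 850
  disc 4: 750 + 200 = 950
  disc 5: 650 + 300 = 950
  disc 6: 600 = 600
  disc 7: 550 + 450 = 1000
  disc 8: 450 = 450
No arrangement into 7 discs stays within capacity, so 8 is optimal.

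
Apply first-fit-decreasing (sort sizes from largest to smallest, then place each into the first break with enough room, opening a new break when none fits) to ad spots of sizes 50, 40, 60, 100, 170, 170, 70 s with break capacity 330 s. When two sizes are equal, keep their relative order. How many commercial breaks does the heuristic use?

2

Sorted descending: 170, 170, 100, 70, 60, 50, 40.
  170 → break 1 (new)  [load 170/330]
  170 → break 2 (new)  [load 170/330]
  100 → break 1  [load 270/330]
  70 → break 2  [load 240/330]
  60 → break 1  [load 330/330]
  50 → break 2  [load 290/330]
  40 → break 2  [load 330/330]
2 commercial breaks opened.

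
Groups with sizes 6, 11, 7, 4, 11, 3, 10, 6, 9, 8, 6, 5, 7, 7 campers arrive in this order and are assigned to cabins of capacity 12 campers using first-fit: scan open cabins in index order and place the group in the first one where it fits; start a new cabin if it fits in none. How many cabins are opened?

10

  6 → cabin 1 (new)  [load 6/12]
  11 → cabin 2 (new)  [load 11/12]
  7 → cabin 3 (new)  [load 7/12]
  4 → cabin 1  [load 10/12]
  11 → cabin 4 (new)  [load 11/12]
  3 → cabin 3  [load 10/12]
  10 → cabin 5 (new)  [load 10/12]
  6 → cabin 6 (new)  [load 6/12]
  9 → cabin 7 (new)  [load 9/12]
  8 → cabin 8 (new)  [load 8/12]
  6 → cabin 6  [load 12/12]
  5 → cabin 9 (new)  [load 5/12]
  7 → cabin 9  [load 12/12]
  7 → cabin 10 (new)  [load 7/12]
10 cabins opened.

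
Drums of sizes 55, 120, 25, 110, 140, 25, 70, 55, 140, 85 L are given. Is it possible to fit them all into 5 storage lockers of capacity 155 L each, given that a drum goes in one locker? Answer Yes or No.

No

Total = 825 L; ⌈825/155⌉ = 6.
At least 6 storage lockers are required, but only 5 are allowed.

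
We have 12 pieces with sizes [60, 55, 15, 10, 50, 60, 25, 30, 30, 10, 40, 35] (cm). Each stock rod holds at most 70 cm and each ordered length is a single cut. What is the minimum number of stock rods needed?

7

Total = 60 + 60 + 55 + 50 + 40 + 35 + 30 + 30 + 25 + 15 + 10 + 10 = 420 cm.
Lower bound: ⌈420/70⌉ = 6 stock rods.
A packing using 7 stock rods:
  stock rod 1: 60 + 10 = 70
  stock rod 2: 60 + 10 = 70
  stock rod 3: 55 + 15 = 70
  stock rod 4: 50 = 50
  stock rod 5: 40 + 30 = 70
  stock rod 6: 35 + 30 = 65
  stock rod 7: 25 = 25
No arrangement into 6 stock rods stays within capacity, so 7 is optimal.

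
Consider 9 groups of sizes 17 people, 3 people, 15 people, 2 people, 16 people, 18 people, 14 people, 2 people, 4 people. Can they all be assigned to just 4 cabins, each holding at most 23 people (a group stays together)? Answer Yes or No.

No

Total = 91 people; ⌈91/23⌉ = 4.
5 groups each exceed half the capacity and cannot share a cabin, forcing at least 5 cabins.
At least 5 cabins are required, but only 4 are allowed.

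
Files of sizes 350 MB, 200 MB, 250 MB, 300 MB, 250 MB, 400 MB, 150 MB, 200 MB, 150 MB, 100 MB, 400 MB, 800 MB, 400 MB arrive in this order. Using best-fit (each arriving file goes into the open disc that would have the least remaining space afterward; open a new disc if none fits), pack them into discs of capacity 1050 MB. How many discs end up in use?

4

  350 → disc 1 (new)  [load 350/1050]
  200 → disc 1  [load 550/1050]
  250 → disc 1  [load 800/1050]
  300 → disc 2 (new)  [load 300/1050]
  250 → disc 1  [load 1050/1050]
  400 → disc 2  [load 700/1050]
  150 → disc 2  [load 850/1050]
  200 → disc 2  [load 1050/1050]
  150 → disc 3 (new)  [load 150/1050]
  100 → disc 3  [load 250/1050]
  400 → disc 3  [load 650/1050]
  800 → disc 4 (new)  [load 800/1050]
  400 → disc 3  [load 1050/1050]
4 discs opened.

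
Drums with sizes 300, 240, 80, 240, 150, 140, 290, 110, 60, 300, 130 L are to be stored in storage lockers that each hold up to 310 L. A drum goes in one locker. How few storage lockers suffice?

8

Total = 300 + 300 + 290 + 240 + 240 + 150 + 140 + 130 + 110 + 80 + 60 = 2040 L.
Lower bound: ⌈2040/310⌉ = 7 storage lockers.
A packing using 8 storage lockers:
  locker 1: 300 = 300
  locker 2: 300 = 300
  locker 3: 290 = 290
  locker 4: 240 + 60 = 300
  locker 5: 240 = 240
  locker 6: 150 + 140 = 290
  locker 7: 130 + 110 = 240
  locker 8: 80 = 80
No arrangement into 7 storage lockers stays within capacity, so 8 is optimal.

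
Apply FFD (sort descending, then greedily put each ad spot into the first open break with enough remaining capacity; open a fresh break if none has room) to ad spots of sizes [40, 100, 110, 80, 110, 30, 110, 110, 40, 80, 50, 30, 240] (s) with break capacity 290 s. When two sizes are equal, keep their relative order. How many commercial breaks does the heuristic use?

4

Sorted descending: 240, 110, 110, 110, 110, 100, 80, 80, 50, 40, 40, 30, 30.
  240 → break 1 (new)  [load 240/290]
  110 → break 2 (new)  [load 110/290]
  110 → break 2  [load 220/290]
  110 → break 3 (new)  [load 110/290]
  110 → break 3  [load 220/290]
  100 → break 4 (new)  [load 100/290]
  80 → break 4  [load 180/290]
  80 → break 4  [load 260/290]
  50 → break 1  [load 290/290]
  40 → break 2  [load 260/290]
  40 → break 3  [load 260/290]
  30 → break 2  [load 290/290]
  30 → break 3  [load 290/290]
4 commercial breaks opened.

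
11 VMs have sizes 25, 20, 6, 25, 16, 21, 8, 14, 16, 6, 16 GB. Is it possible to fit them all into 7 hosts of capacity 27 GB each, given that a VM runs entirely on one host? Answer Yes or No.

Total = 173 GB; ⌈173/27⌉ = 7.
8 VMs each exceed half the capacity and cannot share a host, forcing at least 8 hosts.
At least 8 hosts are required, but only 7 are allowed.

No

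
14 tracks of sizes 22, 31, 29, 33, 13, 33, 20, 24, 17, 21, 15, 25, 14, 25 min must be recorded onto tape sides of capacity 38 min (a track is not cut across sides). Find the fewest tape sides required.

Total = 33 + 33 + 31 + 29 + 25 + 25 + 24 + 22 + 21 + 20 + 17 + 15 + 14 + 13 = 322 min.
Lower bound: ⌈322/38⌉ = 9 tape sides.
Also, 10 tracks each exceed 19 min, and no two of those can share a side, so at least 10 tape sides are needed.
A packing using 10 tape sides:
  side 1: 33 = 33
  side 2: 33 = 33
  side 3: 31 = 31
  side 4: 29 = 29
  side 5: 25 + 13 = 38
  side 6: 25 = 25
  side 7: 24 + 14 = 38
  side 8: 22 + 15 = 37
  side 9: 21 + 17 = 38
  side 10: 20 = 20
This matches the lower bound, so 10 is optimal.

10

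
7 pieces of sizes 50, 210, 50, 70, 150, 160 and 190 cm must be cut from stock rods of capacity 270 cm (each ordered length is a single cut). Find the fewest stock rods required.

Total = 210 + 190 + 160 + 150 + 70 + 50 + 50 = 880 cm.
Lower bound: ⌈880/270⌉ = 4 stock rods.
A packing using 4 stock rods:
  stock rod 1: 210 + 50 = 260
  stock rod 2: 190 + 70 = 260
  stock rod 3: 160 + 50 = 210
  stock rod 4: 150 = 150
This matches the lower bound, so 4 is optimal.

4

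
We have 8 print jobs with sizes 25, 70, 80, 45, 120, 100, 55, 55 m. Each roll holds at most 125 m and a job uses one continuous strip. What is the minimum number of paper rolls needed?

5

Total = 120 + 100 + 80 + 70 + 55 + 55 + 45 + 25 = 550 m.
Lower bound: ⌈550/125⌉ = 5 paper rolls.
A packing using 5 paper rolls:
  roll 1: 120 = 120
  roll 2: 100 + 25 = 125
  roll 3: 80 + 45 = 125
  roll 4: 70 + 55 = 125
  roll 5: 55 = 55
This matches the lower bound, so 5 is optimal.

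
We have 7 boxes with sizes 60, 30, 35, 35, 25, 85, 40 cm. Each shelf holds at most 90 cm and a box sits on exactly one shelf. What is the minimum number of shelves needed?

Total = 85 + 60 + 40 + 35 + 35 + 30 + 25 = 310 cm.
Lower bound: ⌈310/90⌉ = 4 shelves.
A packing using 4 shelves:
  shelf 1: 85 = 85
  shelf 2: 60 + 30 = 90
  shelf 3: 40 + 35 = 75
  shelf 4: 35 + 25 = 60
This matches the lower bound, so 4 is optimal.

4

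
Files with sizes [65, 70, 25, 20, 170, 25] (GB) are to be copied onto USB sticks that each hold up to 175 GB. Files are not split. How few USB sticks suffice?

3

Total = 170 + 70 + 65 + 25 + 25 + 20 = 375 GB.
Lower bound: ⌈375/175⌉ = 3 USB sticks.
A packing using 3 USB sticks:
  USB stick 1: 170 = 170
  USB stick 2: 70 + 65 + 25 = 160
  USB stick 3: 25 + 20 = 45
This matches the lower bound, so 3 is optimal.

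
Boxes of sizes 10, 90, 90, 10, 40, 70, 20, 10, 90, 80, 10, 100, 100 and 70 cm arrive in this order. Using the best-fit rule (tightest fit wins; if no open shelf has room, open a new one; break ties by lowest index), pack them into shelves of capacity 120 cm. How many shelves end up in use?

  10 → shelf 1 (new)  [load 10/120]
  90 → shelf 1  [load 100/120]
  90 → shelf 2 (new)  [load 90/120]
  10 → shelf 1  [load 110/120]
  40 → shelf 3 (new)  [load 40/120]
  70 → shelf 3  [load 110/120]
  20 → shelf 2  [load 110/120]
  10 → shelf 1  [load 120/120]
  90 → shelf 4 (new)  [load 90/120]
  80 → shelf 5 (new)  [load 80/120]
  10 → shelf 2  [load 120/120]
  100 → shelf 6 (new)  [load 100/120]
  100 → shelf 7 (new)  [load 100/120]
  70 → shelf 8 (new)  [load 70/120]
8 shelves opened.

8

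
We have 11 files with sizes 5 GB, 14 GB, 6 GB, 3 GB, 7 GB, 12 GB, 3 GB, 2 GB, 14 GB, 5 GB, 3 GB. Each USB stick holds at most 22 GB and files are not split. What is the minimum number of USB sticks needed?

Total = 14 + 14 + 12 + 7 + 6 + 5 + 5 + 3 + 3 + 3 + 2 = 74 GB.
Lower bound: ⌈74/22⌉ = 4 USB sticks.
A packing using 4 USB sticks:
  USB stick 1: 14 + 7 = 21
  USB stick 2: 14 + 6 + 2 = 22
  USB stick 3: 12 + 5 + 5 = 22
  USB stick 4: 3 + 3 + 3 = 9
This matches the lower bound, so 4 is optimal.

4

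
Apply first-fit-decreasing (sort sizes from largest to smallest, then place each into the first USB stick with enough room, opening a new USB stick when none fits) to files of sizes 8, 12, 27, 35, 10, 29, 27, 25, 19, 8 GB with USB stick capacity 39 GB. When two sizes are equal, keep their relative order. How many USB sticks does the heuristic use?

6

Sorted descending: 35, 29, 27, 27, 25, 19, 12, 10, 8, 8.
  35 → USB stick 1 (new)  [load 35/39]
  29 → USB stick 2 (new)  [load 29/39]
  27 → USB stick 3 (new)  [load 27/39]
  27 → USB stick 4 (new)  [load 27/39]
  25 → USB stick 5 (new)  [load 25/39]
  19 → USB stick 6 (new)  [load 19/39]
  12 → USB stick 3  [load 39/39]
  10 → USB stick 2  [load 39/39]
  8 → USB stick 4  [load 35/39]
  8 → USB stick 5  [load 33/39]
6 USB sticks opened.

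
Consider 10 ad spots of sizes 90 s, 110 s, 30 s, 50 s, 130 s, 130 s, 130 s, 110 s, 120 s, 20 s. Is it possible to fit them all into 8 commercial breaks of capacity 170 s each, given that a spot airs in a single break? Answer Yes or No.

Yes

A valid assignment using 7 commercial breaks:
  break 1: 130 + 30 = 160
  break 2: 130 + 20 = 150
  break 3: 130 = 130
  break 4: 120 + 50 = 170
  break 5: 110 = 110
  break 6: 110 = 110
  break 7: 90 = 90
That uses only 7 ≤ 8, so 8 commercial breaks are enough.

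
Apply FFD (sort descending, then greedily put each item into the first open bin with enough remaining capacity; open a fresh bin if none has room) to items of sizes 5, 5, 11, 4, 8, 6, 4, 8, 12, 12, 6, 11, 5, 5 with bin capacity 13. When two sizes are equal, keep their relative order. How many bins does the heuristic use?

9

Sorted descending: 12, 12, 11, 11, 8, 8, 6, 6, 5, 5, 5, 5, 4, 4.
  12 → bin 1 (new)  [load 12/13]
  12 → bin 2 (new)  [load 12/13]
  11 → bin 3 (new)  [load 11/13]
  11 → bin 4 (new)  [load 11/13]
  8 → bin 5 (new)  [load 8/13]
  8 → bin 6 (new)  [load 8/13]
  6 → bin 7 (new)  [load 6/13]
  6 → bin 7  [load 12/13]
  5 → bin 5  [load 13/13]
  5 → bin 6  [load 13/13]
  5 → bin 8 (new)  [load 5/13]
  5 → bin 8  [load 10/13]
  4 → bin 9 (new)  [load 4/13]
  4 → bin 9  [load 8/13]
9 bins opened.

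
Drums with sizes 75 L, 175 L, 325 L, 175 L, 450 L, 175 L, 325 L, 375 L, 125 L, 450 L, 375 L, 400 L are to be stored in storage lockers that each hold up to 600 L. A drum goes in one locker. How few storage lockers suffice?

Total = 450 + 450 + 400 + 375 + 375 + 325 + 325 + 175 + 175 + 175 + 125 + 75 = 3425 L.
Lower bound: ⌈3425/600⌉ = 6 storage lockers.
Also, 7 drums each exceed 300 L, and no two of those can share a locker, so at least 7 storage lockers are needed.
A packing using 7 storage lockers:
  locker 1: 450 + 125 = 575
  locker 2: 450 + 75 = 525
  locker 3: 400 + 175 = 575
  locker 4: 375 + 175 = 550
  locker 5: 375 + 175 = 550
  locker 6: 325 = 325
  locker 7: 325 = 325
This matches the lower bound, so 7 is optimal.

7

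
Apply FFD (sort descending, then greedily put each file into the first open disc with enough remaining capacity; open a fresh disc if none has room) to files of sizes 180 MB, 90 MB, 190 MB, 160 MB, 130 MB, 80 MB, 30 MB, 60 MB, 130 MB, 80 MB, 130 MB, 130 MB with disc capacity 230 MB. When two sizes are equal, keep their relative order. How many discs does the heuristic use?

7

Sorted descending: 190, 180, 160, 130, 130, 130, 130, 90, 80, 80, 60, 30.
  190 → disc 1 (new)  [load 190/230]
  180 → disc 2 (new)  [load 180/230]
  160 → disc 3 (new)  [load 160/230]
  130 → disc 4 (new)  [load 130/230]
  130 → disc 5 (new)  [load 130/230]
  130 → disc 6 (new)  [load 130/230]
  130 → disc 7 (new)  [load 130/230]
  90 → disc 4  [load 220/230]
  80 → disc 5  [load 210/230]
  80 → disc 6  [load 210/230]
  60 → disc 3  [load 220/230]
  30 → disc 1  [load 220/230]
7 discs opened.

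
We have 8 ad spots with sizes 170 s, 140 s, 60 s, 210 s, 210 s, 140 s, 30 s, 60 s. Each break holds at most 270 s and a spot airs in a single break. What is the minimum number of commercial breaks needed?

Total = 210 + 210 + 170 + 140 + 140 + 60 + 60 + 30 = 1020 s.
Lower bound: ⌈1020/270⌉ = 4 commercial breaks.
Also, 5 ad spots each exceed 135 s, and no two of those can share a break, so at least 5 commercial breaks are needed.
A packing using 5 commercial breaks:
  break 1: 210 + 60 = 270
  break 2: 210 + 60 = 270
  break 3: 170 + 30 = 200
  break 4: 140 = 140
  break 5: 140 = 140
This matches the lower bound, so 5 is optimal.

5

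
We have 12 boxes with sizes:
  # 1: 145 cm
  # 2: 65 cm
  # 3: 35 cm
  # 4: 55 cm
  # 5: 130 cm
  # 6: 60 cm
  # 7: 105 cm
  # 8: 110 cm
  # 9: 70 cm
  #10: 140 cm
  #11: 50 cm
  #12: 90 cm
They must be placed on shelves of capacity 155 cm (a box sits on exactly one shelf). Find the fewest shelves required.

8

Total = 145 + 140 + 130 + 110 + 105 + 90 + 70 + 65 + 60 + 55 + 50 + 35 = 1055 cm.
Lower bound: ⌈1055/155⌉ = 7 shelves.
A packing using 8 shelves:
  shelf 1: 145 = 145
  shelf 2: 140 = 140
  shelf 3: 130 = 130
  shelf 4: 110 + 35 = 145
  shelf 5: 105 + 50 = 155
  shelf 6: 90 + 65 = 155
  shelf 7: 70 + 60 = 130
  shelf 8: 55 = 55
No arrangement into 7 shelves stays within capacity, so 8 is optimal.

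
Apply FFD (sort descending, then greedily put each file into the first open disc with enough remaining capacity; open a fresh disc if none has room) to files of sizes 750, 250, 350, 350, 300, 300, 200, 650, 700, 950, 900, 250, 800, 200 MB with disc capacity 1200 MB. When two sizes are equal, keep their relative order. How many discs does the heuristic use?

6

Sorted descending: 950, 900, 800, 750, 700, 650, 350, 350, 300, 300, 250, 250, 200, 200.
  950 → disc 1 (new)  [load 950/1200]
  900 → disc 2 (new)  [load 900/1200]
  800 → disc 3 (new)  [load 800/1200]
  750 → disc 4 (new)  [load 750/1200]
  700 → disc 5 (new)  [load 700/1200]
  650 → disc 6 (new)  [load 650/1200]
  350 → disc 3  [load 1150/1200]
  350 → disc 4  [load 1100/1200]
  300 → disc 2  [load 1200/1200]
  300 → disc 5  [load 1000/1200]
  250 → disc 1  [load 1200/1200]
  250 → disc 6  [load 900/1200]
  200 → disc 5  [load 1200/1200]
  200 → disc 6  [load 1100/1200]
6 discs opened.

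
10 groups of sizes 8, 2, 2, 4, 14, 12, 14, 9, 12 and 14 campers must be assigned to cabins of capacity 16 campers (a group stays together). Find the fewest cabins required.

7

Total = 14 + 14 + 14 + 12 + 12 + 9 + 8 + 4 + 2 + 2 = 91 campers.
Lower bound: ⌈91/16⌉ = 6 cabins.
A packing using 7 cabins:
  cabin 1: 14 + 2 = 16
  cabin 2: 14 + 2 = 16
  cabin 3: 14 = 14
  cabin 4: 12 + 4 = 16
  cabin 5: 12 = 12
  cabin 6: 9 = 9
  cabin 7: 8 = 8
No arrangement into 6 cabins stays within capacity, so 7 is optimal.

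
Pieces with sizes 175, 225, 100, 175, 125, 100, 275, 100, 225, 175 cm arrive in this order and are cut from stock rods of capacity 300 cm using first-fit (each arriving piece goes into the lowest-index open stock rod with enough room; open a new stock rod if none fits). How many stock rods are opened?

7

  175 → stock rod 1 (new)  [load 175/300]
  225 → stock rod 2 (new)  [load 225/300]
  100 → stock rod 1  [load 275/300]
  175 → stock rod 3 (new)  [load 175/300]
  125 → stock rod 3  [load 300/300]
  100 → stock rod 4 (new)  [load 100/300]
  275 → stock rod 5 (new)  [load 275/300]
  100 → stock rod 4  [load 200/300]
  225 → stock rod 6 (new)  [load 225/300]
  175 → stock rod 7 (new)  [load 175/300]
7 stock rods opened.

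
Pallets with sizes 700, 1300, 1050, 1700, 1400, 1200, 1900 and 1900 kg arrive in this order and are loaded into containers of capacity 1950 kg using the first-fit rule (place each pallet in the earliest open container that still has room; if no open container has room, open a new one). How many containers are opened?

  700 → container 1 (new)  [load 700/1950]
  1300 → container 2 (new)  [load 1300/1950]
  1050 → container 1  [load 1750/1950]
  1700 → container 3 (new)  [load 1700/1950]
  1400 → container 4 (new)  [load 1400/1950]
  1200 → container 5 (new)  [load 1200/1950]
  1900 → container 6 (new)  [load 1900/1950]
  1900 → container 7 (new)  [load 1900/1950]
7 containers opened.

7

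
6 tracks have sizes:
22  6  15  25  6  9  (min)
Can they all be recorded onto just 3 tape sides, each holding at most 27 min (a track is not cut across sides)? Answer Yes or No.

Total = 83 min; ⌈83/27⌉ = 4.
At least 4 tape sides are required, but only 3 are allowed.

No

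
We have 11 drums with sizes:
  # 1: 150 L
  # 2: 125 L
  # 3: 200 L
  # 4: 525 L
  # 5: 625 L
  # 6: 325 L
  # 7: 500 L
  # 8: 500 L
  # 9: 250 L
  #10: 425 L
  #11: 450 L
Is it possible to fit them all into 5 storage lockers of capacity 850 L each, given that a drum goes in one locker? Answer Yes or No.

Total = 4075 L; ⌈4075/850⌉ = 5.
The bound of 5 does not rule out 5, but exhaustive search shows no assignment into 5 storage lockers of capacity 850 L exists — the minimum is 6.

No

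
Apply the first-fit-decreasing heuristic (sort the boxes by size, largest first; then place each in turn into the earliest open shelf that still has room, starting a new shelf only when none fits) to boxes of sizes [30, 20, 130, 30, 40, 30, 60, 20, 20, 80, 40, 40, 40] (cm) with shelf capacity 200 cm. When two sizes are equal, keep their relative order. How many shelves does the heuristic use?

Sorted descending: 130, 80, 60, 40, 40, 40, 40, 30, 30, 30, 20, 20, 20.
  130 → shelf 1 (new)  [load 130/200]
  80 → shelf 2 (new)  [load 80/200]
  60 → shelf 1  [load 190/200]
  40 → shelf 2  [load 120/200]
  40 → shelf 2  [load 160/200]
  40 → shelf 2  [load 200/200]
  40 → shelf 3 (new)  [load 40/200]
  30 → shelf 3  [load 70/200]
  30 → shelf 3  [load 100/200]
  30 → shelf 3  [load 130/200]
  20 → shelf 3  [load 150/200]
  20 → shelf 3  [load 170/200]
  20 → shelf 3  [load 190/200]
3 shelves opened.

3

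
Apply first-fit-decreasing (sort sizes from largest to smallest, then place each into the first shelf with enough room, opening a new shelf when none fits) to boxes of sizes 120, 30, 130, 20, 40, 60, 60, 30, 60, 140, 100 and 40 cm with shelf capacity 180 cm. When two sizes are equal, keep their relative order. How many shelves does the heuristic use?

5

Sorted descending: 140, 130, 120, 100, 60, 60, 60, 40, 40, 30, 30, 20.
  140 → shelf 1 (new)  [load 140/180]
  130 → shelf 2 (new)  [load 130/180]
  120 → shelf 3 (new)  [load 120/180]
  100 → shelf 4 (new)  [load 100/180]
  60 → shelf 3  [load 180/180]
  60 → shelf 4  [load 160/180]
  60 → shelf 5 (new)  [load 60/180]
  40 → shelf 1  [load 180/180]
  40 → shelf 2  [load 170/180]
  30 → shelf 5  [load 90/180]
  30 → shelf 5  [load 120/180]
  20 → shelf 4  [load 180/180]
5 shelves opened.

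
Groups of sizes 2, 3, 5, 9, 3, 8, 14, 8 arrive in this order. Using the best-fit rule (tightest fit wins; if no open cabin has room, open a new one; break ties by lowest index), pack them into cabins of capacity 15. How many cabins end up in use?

  2 → cabin 1 (new)  [load 2/15]
  3 → cabin 1  [load 5/15]
  5 → cabin 1  [load 10/15]
  9 → cabin 2 (new)  [load 9/15]
  3 → cabin 1  [load 13/15]
  8 → cabin 3 (new)  [load 8/15]
  14 → cabin 4 (new)  [load 14/15]
  8 → cabin 5 (new)  [load 8/15]
5 cabins opened.

5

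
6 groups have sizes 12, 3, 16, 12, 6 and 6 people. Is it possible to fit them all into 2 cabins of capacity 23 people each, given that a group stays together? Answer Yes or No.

Total = 55 people; ⌈55/23⌉ = 3.
At least 3 cabins are required, but only 2 are allowed.

No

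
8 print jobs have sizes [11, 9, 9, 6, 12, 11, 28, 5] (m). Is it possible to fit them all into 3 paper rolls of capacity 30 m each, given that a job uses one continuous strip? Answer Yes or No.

Total = 91 m; ⌈91/30⌉ = 4.
At least 4 paper rolls are required, but only 3 are allowed.

No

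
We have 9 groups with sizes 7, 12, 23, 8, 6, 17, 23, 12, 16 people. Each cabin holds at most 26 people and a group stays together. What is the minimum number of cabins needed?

Total = 23 + 23 + 17 + 16 + 12 + 12 + 8 + 7 + 6 = 124 people.
Lower bound: ⌈124/26⌉ = 5 cabins.
A packing using 6 cabins:
  cabin 1: 23 = 23
  cabin 2: 23 = 23
  cabin 3: 17 + 8 = 25
  cabin 4: 16 + 7 = 23
  cabin 5: 12 + 12 = 24
  cabin 6: 6 = 6
No arrangement into 5 cabins stays within capacity, so 6 is optimal.

6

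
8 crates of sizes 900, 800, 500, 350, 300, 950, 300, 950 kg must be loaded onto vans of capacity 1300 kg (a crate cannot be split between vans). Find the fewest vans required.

4

Total = 950 + 950 + 900 + 800 + 500 + 350 + 300 + 300 = 5050 kg.
Lower bound: ⌈5050/1300⌉ = 4 vans.
A packing using 4 vans:
  van 1: 950 + 350 = 1300
  van 2: 950 + 300 = 1250
  van 3: 900 + 300 = 1200
  van 4: 800 + 500 = 1300
This matches the lower bound, so 4 is optimal.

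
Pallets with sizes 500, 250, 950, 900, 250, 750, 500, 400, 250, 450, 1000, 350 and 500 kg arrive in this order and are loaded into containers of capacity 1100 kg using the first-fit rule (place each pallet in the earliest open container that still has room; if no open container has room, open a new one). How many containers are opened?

8

  500 → container 1 (new)  [load 500/1100]
  250 → container 1  [load 750/1100]
  950 → container 2 (new)  [load 950/1100]
  900 → container 3 (new)  [load 900/1100]
  250 → container 1  [load 1000/1100]
  750 → container 4 (new)  [load 750/1100]
  500 → container 5 (new)  [load 500/1100]
  400 → container 5  [load 900/1100]
  250 → container 4  [load 1000/1100]
  450 → container 6 (new)  [load 450/1100]
  1000 → container 7 (new)  [load 1000/1100]
  350 → container 6  [load 800/1100]
  500 → container 8 (new)  [load 500/1100]
8 containers opened.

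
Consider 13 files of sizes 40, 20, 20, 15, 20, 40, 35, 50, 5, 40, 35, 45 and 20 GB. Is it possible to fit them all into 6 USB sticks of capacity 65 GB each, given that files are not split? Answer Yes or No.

Total = 385 GB; ⌈385/65⌉ = 6.
7 files each exceed half the capacity and cannot share a USB stick, forcing at least 7 USB sticks.
At least 7 USB sticks are required, but only 6 are allowed.

No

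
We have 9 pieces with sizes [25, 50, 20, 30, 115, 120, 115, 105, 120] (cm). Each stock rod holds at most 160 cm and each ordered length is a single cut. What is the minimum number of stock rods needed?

Total = 120 + 120 + 115 + 115 + 105 + 50 + 30 + 25 + 20 = 700 cm.
Lower bound: ⌈700/160⌉ = 5 stock rods.
A packing using 5 stock rods:
  stock rod 1: 120 + 30 = 150
  stock rod 2: 120 + 25 = 145
  stock rod 3: 115 + 20 = 135
  stock rod 4: 115 = 115
  stock rod 5: 105 + 50 = 155
This matches the lower bound, so 5 is optimal.

5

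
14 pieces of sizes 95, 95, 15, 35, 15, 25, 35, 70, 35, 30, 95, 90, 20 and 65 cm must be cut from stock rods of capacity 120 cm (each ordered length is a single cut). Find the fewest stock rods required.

7

Total = 95 + 95 + 95 + 90 + 70 + 65 + 35 + 35 + 35 + 30 + 25 + 20 + 15 + 15 = 720 cm.
Lower bound: ⌈720/120⌉ = 6 stock rods.
A packing using 7 stock rods:
  stock rod 1: 95 + 25 = 120
  stock rod 2: 95 + 20 = 115
  stock rod 3: 95 + 15 = 110
  stock rod 4: 90 + 30 = 120
  stock rod 5: 70 + 35 + 15 = 120
  stock rod 6: 65 + 35 = 100
  stock rod 7: 35 = 35
No arrangement into 6 stock rods stays within capacity, so 7 is optimal.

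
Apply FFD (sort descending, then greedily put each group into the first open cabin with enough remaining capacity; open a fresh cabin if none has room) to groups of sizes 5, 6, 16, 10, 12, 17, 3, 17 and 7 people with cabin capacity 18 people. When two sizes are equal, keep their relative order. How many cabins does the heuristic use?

Sorted descending: 17, 17, 16, 12, 10, 7, 6, 5, 3.
  17 → cabin 1 (new)  [load 17/18]
  17 → cabin 2 (new)  [load 17/18]
  16 → cabin 3 (new)  [load 16/18]
  12 → cabin 4 (new)  [load 12/18]
  10 → cabin 5 (new)  [load 10/18]
  7 → cabin 5  [load 17/18]
  6 → cabin 4  [load 18/18]
  5 → cabin 6 (new)  [load 5/18]
  3 → cabin 6  [load 8/18]
6 cabins opened.

6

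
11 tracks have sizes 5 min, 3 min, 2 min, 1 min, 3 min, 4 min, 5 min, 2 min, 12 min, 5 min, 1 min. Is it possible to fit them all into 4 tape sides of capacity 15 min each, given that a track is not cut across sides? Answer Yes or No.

Yes

A valid assignment using 3 tape sides:
  side 1: 12 + 3 = 15
  side 2: 5 + 5 + 5 = 15
  side 3: 4 + 3 + 2 + 2 + 1 + 1 = 13
That uses only 3 ≤ 4, so 4 tape sides are enough.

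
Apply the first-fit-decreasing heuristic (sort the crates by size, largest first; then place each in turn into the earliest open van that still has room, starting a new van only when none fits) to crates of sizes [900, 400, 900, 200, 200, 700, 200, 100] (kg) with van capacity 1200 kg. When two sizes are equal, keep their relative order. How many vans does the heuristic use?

4

Sorted descending: 900, 900, 700, 400, 200, 200, 200, 100.
  900 → van 1 (new)  [load 900/1200]
  900 → van 2 (new)  [load 900/1200]
  700 → van 3 (new)  [load 700/1200]
  400 → van 3  [load 1100/1200]
  200 → van 1  [load 1100/1200]
  200 → van 2  [load 1100/1200]
  200 → van 4 (new)  [load 200/1200]
  100 → van 1  [load 1200/1200]
4 vans opened.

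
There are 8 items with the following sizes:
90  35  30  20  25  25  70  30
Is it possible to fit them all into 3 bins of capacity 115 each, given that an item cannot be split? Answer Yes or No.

Yes

A valid assignment using 3 bins:
  bin 1: 90 + 25 = 115
  bin 2: 70 + 35 = 105
  bin 3: 30 + 30 + 25 + 20 = 105
Every load is within 115, so 3 bins suffice.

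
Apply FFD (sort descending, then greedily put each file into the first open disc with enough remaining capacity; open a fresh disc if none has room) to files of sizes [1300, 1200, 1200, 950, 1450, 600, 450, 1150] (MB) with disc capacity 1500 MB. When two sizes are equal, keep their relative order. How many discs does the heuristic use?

7

Sorted descending: 1450, 1300, 1200, 1200, 1150, 950, 600, 450.
  1450 → disc 1 (new)  [load 1450/1500]
  1300 → disc 2 (new)  [load 1300/1500]
  1200 → disc 3 (new)  [load 1200/1500]
  1200 → disc 4 (new)  [load 1200/1500]
  1150 → disc 5 (new)  [load 1150/1500]
  950 → disc 6 (new)  [load 950/1500]
  600 → disc 7 (new)  [load 600/1500]
  450 → disc 6  [load 1400/1500]
7 discs opened.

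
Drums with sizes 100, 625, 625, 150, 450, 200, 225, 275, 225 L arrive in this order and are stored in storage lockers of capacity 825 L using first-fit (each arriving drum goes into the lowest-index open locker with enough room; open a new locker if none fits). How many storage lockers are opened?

4

  100 → locker 1 (new)  [load 100/825]
  625 → locker 1  [load 725/825]
  625 → locker 2 (new)  [load 625/825]
  150 → locker 2  [load 775/825]
  450 → locker 3 (new)  [load 450/825]
  200 → locker 3  [load 650/825]
  225 → locker 4 (new)  [load 225/825]
  275 → locker 4  [load 500/825]
  225 → locker 4  [load 725/825]
4 storage lockers opened.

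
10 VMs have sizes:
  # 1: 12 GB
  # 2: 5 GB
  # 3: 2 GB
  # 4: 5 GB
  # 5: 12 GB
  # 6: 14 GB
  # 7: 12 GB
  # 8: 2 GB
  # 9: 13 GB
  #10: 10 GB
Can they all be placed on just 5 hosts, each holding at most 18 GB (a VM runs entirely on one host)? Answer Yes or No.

No

Total = 87 GB; ⌈87/18⌉ = 5.
6 VMs each exceed half the capacity and cannot share a host, forcing at least 6 hosts.
At least 6 hosts are required, but only 5 are allowed.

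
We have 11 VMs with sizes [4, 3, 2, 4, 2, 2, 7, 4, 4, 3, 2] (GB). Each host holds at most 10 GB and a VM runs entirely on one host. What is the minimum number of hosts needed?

4

Total = 7 + 4 + 4 + 4 + 4 + 3 + 3 + 2 + 2 + 2 + 2 = 37 GB.
Lower bound: ⌈37/10⌉ = 4 hosts.
A packing using 4 hosts:
  host 1: 7 + 3 = 10
  host 2: 4 + 4 + 2 = 10
  host 3: 4 + 4 + 2 = 10
  host 4: 3 + 2 + 2 = 7
This matches the lower bound, so 4 is optimal.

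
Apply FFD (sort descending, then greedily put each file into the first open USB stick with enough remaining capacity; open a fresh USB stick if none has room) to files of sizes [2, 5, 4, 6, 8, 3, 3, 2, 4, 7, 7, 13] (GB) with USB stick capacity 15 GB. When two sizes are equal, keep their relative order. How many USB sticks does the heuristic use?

5

Sorted descending: 13, 8, 7, 7, 6, 5, 4, 4, 3, 3, 2, 2.
  13 → USB stick 1 (new)  [load 13/15]
  8 → USB stick 2 (new)  [load 8/15]
  7 → USB stick 2  [load 15/15]
  7 → USB stick 3 (new)  [load 7/15]
  6 → USB stick 3  [load 13/15]
  5 → USB stick 4 (new)  [load 5/15]
  4 → USB stick 4  [load 9/15]
  4 → USB stick 4  [load 13/15]
  3 → USB stick 5 (new)  [load 3/15]
  3 → USB stick 5  [load 6/15]
  2 → USB stick 1  [load 15/15]
  2 → USB stick 3  [load 15/15]
5 USB sticks opened.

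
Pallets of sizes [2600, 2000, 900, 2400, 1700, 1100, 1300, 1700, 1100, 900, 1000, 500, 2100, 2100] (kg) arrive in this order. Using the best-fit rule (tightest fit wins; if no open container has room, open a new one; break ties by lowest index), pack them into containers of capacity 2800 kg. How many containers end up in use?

9

  2600 → container 1 (new)  [load 2600/2800]
  2000 → container 2 (new)  [load 2000/2800]
  900 → container 3 (new)  [load 900/2800]
  2400 → container 4 (new)  [load 2400/2800]
  1700 → container 3  [load 2600/2800]
  1100 → container 5 (new)  [load 1100/2800]
  1300 → container 5  [load 2400/2800]
  1700 → container 6 (new)  [load 1700/2800]
  1100 → container 6  [load 2800/2800]
  900 → container 7 (new)  [load 900/2800]
  1000 → container 7  [load 1900/2800]
  500 → container 2  [load 2500/2800]
  2100 → container 8 (new)  [load 2100/2800]
  2100 → container 9 (new)  [load 2100/2800]
9 containers opened.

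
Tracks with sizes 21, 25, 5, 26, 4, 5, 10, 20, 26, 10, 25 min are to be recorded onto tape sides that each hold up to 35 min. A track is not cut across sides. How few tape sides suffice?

Total = 26 + 26 + 25 + 25 + 21 + 20 + 10 + 10 + 5 + 5 + 4 = 177 min.
Lower bound: ⌈177/35⌉ = 6 tape sides.
A packing using 6 tape sides:
  side 1: 26 + 5 + 4 = 35
  side 2: 26 + 5 = 31
  side 3: 25 + 10 = 35
  side 4: 25 + 10 = 35
  side 5: 21 = 21
  side 6: 20 = 20
This matches the lower bound, so 6 is optimal.

6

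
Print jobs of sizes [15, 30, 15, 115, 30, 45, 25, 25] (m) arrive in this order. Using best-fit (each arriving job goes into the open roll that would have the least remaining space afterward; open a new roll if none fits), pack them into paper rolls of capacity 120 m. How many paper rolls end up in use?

  15 → roll 1 (new)  [load 15/120]
  30 → roll 1  [load 45/120]
  15 → roll 1  [load 60/120]
  115 → roll 2 (new)  [load 115/120]
  30 → roll 1  [load 90/120]
  45 → roll 3 (new)  [load 45/120]
  25 → roll 1  [load 115/120]
  25 → roll 3  [load 70/120]
3 paper rolls opened.

3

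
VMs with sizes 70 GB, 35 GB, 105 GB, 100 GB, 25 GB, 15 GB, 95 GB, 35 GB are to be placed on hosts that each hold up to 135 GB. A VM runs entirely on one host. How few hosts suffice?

Total = 105 + 100 + 95 + 70 + 35 + 35 + 25 + 15 = 480 GB.
Lower bound: ⌈480/135⌉ = 4 hosts.
A packing using 4 hosts:
  host 1: 105 + 25 = 130
  host 2: 100 + 35 = 135
  host 3: 95 + 35 = 130
  host 4: 70 + 15 = 85
This matches the lower bound, so 4 is optimal.

4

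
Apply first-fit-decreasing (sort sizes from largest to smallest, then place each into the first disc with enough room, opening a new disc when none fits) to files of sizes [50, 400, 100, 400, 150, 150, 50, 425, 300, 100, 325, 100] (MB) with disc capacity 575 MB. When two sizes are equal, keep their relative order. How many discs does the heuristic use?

5

Sorted descending: 425, 400, 400, 325, 300, 150, 150, 100, 100, 100, 50, 50.
  425 → disc 1 (new)  [load 425/575]
  400 → disc 2 (new)  [load 400/575]
  400 → disc 3 (new)  [load 400/575]
  325 → disc 4 (new)  [load 325/575]
  300 → disc 5 (new)  [load 300/575]
  150 → disc 1  [load 575/575]
  150 → disc 2  [load 550/575]
  100 → disc 3  [load 500/575]
  100 → disc 4  [load 425/575]
  100 → disc 4  [load 525/575]
  50 → disc 3  [load 550/575]
  50 → disc 4  [load 575/575]
5 discs opened.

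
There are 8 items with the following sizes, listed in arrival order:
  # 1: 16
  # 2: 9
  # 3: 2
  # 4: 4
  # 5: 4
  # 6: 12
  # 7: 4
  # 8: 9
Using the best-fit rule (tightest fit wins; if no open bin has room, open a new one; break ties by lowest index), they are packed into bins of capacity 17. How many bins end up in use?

  16 → bin 1 (new)  [load 16/17]
  9 → bin 2 (new)  [load 9/17]
  2 → bin 2  [load 11/17]
  4 → bin 2  [load 15/17]
  4 → bin 3 (new)  [load 4/17]
  12 → bin 3  [load 16/17]
  4 → bin 4 (new)  [load 4/17]
  9 → bin 4  [load 13/17]
4 bins opened.

4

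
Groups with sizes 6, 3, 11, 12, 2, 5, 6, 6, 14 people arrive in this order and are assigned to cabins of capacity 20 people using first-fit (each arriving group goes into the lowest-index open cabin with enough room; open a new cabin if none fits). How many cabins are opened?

4

  6 → cabin 1 (new)  [load 6/20]
  3 → cabin 1  [load 9/20]
  11 → cabin 1  [load 20/20]
  12 → cabin 2 (new)  [load 12/20]
  2 → cabin 2  [load 14/20]
  5 → cabin 2  [load 19/20]
  6 → cabin 3 (new)  [load 6/20]
  6 → cabin 3  [load 12/20]
  14 → cabin 4 (new)  [load 14/20]
4 cabins opened.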